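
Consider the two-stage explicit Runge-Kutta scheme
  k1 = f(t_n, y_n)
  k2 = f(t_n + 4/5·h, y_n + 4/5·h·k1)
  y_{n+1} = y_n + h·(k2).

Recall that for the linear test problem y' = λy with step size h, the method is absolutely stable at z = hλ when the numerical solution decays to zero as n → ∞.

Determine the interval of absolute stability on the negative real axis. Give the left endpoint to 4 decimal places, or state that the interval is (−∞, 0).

(-1.2500, 0).

With y'=λy (z=hλ):
  k1=λy_n ⇒ h·k1=z·y_n;  k2=λ(1+4/5z)y_n ⇒ h·k2=z(1+4/5z)y_n
  y_{n+1}/y_n = 1 + z(1+4/5z) = 1 + z + 4/5z²
  so R(z) = 1 + z + 4/5z².

Need |R(x)|<1, x<0.
x=-0.72: |R|=0.6947
R=1: x+4/5x²=0 ⇒ x=−5/4=-1.2500; min R=1−1/(4·4/5)=0.6875>−1
Confirm numerically:
  x=-1.132: |R|=0.89314 <1
  x=-0.596: |R|=0.68817 <1
  x=-0.530: |R|=0.69472 <1
  x=-1.752: |R|=1.70360 >1
  x=-1.604: |R|=1.45425 >1
  x=-1.423: |R|=1.19694 >1
Stable set (-1.2500, 0).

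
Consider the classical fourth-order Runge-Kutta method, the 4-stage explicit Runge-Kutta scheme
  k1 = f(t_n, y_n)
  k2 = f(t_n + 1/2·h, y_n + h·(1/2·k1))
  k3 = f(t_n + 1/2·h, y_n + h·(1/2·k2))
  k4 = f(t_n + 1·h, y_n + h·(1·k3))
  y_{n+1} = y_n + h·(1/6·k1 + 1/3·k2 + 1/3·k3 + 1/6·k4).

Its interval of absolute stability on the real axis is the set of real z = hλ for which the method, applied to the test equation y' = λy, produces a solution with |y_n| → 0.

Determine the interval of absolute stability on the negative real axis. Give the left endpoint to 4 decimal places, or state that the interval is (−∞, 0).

z∈(-2.7853,0).

Set f=λy, z=hλ:
  order 4, 4-stage ⇒ R(z)=1+z+z^2/2+z^3/6+z^4/24
  (e.g. R(-0.88)=0.41861, |R|=0.41861)

Find x<0 with |R(x)|<1.
x=-0.88: |R|=0.4186
|R(-1.67)|=0.2723 |R(-1.12)|=0.3386 |R(-0.72)|=0.4882
Bisect:
  x_lo=-3.6393 |R|=3.2585  x_hi=-0.2158 |R|=0.8059
  mid=-1.92756 |R|=0.31175 →hi
  mid=-2.78342 |R|=0.99719 →hi
  mid=-3.21136 |R|=1.85678 →lo
  mid=-2.99739 |R|=1.36979 →lo
  mid=-2.89041 |R|=1.17040 →lo
  mid=-2.83692 |R|=1.08066 →lo
  mid=-2.81017 |R|=1.03816 →lo
  mid=-2.79680 |R|=1.01748 →lo
  mid=-2.79011 |R|=1.00729 →lo
  ...
  [-2.78531,-2.78510] ⇒ x*=-2.7853
Stable set (-2.7853, 0).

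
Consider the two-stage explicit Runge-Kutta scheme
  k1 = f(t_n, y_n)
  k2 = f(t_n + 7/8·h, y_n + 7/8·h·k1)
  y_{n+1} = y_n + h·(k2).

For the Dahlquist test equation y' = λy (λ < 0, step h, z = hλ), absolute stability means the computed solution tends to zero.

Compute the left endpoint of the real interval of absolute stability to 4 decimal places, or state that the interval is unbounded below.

With y'=λy (z=hλ):
  k1=λy_n ⇒ h·k1=z·y_n;  k2=λ(1+7/8z)y_n ⇒ h·k2=z(1+7/8z)y_n
  y_{n+1}/y_n = 1 + z(1+7/8z) = 1 + z + 7/8z²
  ⇒ R(z) = 1 + z + 7/8z².

Need |R(x)|<1, x<0.
x=-1.38: |R|=1.2864
R=1: x+7/8x²=0 ⇒ x=−8/7=-1.1429; min R=1−1/(4·7/8)=0.7143>−1
Confirm numerically:
  x=-1.037: |R|=0.90395 <1
  x=-0.968: |R|=0.85190 <1
  x=-0.863: |R|=0.78867 <1
  x=-0.839: |R|=0.77693 <1
  x=-1.292: |R|=1.16861 >1
  x=-1.197: |R|=1.05671 >1
Interval (-1.1429, 0).

left endpoint -1.1429.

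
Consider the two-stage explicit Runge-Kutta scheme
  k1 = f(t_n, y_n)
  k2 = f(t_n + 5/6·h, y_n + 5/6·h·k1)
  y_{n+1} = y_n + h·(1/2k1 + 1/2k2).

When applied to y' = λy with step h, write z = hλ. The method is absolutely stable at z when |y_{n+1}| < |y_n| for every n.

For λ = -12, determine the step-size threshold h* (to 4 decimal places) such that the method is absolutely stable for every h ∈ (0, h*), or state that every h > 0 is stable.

(-2.4000,0); λ=-12 ⇒ h* = (12/5)/12 = 0.2000.

Set f=λy, z=hλ:
  k1=λy_n ⇒ h·k1=z·y_n;  k2=λ(1+5/6z)y_n ⇒ h·k2=z(1+5/6z)y_n
  y_{n+1}/y_n = 1 + 1/2z + 1/2z(1+5/6z) = 1 + z + 5/12z²
  so R(z) = 1 + z + 5/12z².

Solve |R(x)|<1 on ℝ⁻.
x=-0.34: |R|=0.7082
R=1: x+5/12x²=0 ⇒ x=−12/5=-2.4000; min R=1−1/(4·5/12)=0.4000>−1
Confirm numerically:
  x=-2.246: |R|=0.85588 <1
  x=-1.913: |R|=0.61182 <1
  x=-1.628: |R|=0.47633 <1
  x=-1.120: |R|=0.40267 <1
  x=-2.609: |R|=1.22720 >1
  x=-2.554: |R|=1.16388 >1
  x=-2.492: |R|=1.09553 >1
Stable set (-2.4000, 0).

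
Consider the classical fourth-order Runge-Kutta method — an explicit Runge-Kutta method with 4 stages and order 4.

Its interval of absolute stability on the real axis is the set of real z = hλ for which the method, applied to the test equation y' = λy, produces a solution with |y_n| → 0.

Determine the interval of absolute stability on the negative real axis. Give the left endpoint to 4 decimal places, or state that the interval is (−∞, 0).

With y'=λy (z=hλ):
  order 4, 4-stage ⇒ R(z)=1+z+z^2/2+z^3/6+z^4/24
  (e.g. R(-0.93)=0.39956, |R|=0.39956)

Need |R(x)|<1, x<0.
x=-0.93: |R|=0.3996
|R(-3.17)|=1.7528 |R(-2.04)|=0.3475 |R(-0.54)|=0.5831
Bisect:
  x_lo=-3.3294 |R|=2.1820  x_hi=-0.0798 |R|=0.9233
  mid=-1.70462 |R|=0.27452 →hi
  mid=-2.51703 |R|=0.66535 →hi
  mid=-2.92324 |R|=1.22869 →lo
  mid=-2.72014 |R|=0.90612 →hi
  mid=-2.82169 |R|=1.05627 →lo
  mid=-2.77091 |R|=0.97853 →hi
  mid=-2.79630 |R|=1.01672 →lo
  mid=-2.78360 |R|=0.99746 →hi
  mid=-2.78995 |R|=1.00705 →lo
  ...
  [-2.78539,-2.78519] ⇒ x*=-2.7853
Stable set (-2.7853, 0).

(-2.7853, 0).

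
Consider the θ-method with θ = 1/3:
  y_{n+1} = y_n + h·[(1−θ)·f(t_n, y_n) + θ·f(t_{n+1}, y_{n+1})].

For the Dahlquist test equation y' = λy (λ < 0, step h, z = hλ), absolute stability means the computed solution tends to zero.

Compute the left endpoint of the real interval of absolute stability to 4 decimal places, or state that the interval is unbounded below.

With y'=λy (z=hλ):
  y_{n+1} = y_n + z·[2/3·y_n + 1/3·y_{n+1}] ⇒ (1 − 1/3z)y_{n+1} = (1 + 2/3z)y_n
  R(z) = (1 + 2/3z)/(1 − 1/3z).

Solve |R(x)|<1 on ℝ⁻.
x=-1.54: |R|=0.0176
R=−1: 1+2/3x = −1+1/3x ⇒ -1/3x=2 ⇒ x=2/(-1/3)=-6.0000
Confirm numerically:
  x=-5.965: |R|=0.99610 <1
  x=-5.267: |R|=0.91133 <1
  x=-4.609: |R|=0.81719 <1
  x=-4.454: |R|=0.79259 <1
  x=-6.311: |R|=1.03340 >1
  x=-6.281: |R|=1.03028 >1
  x=-6.181: |R|=1.01971 >1
So |R|<1 on (-6.0000, 0).

z* = -6.0000.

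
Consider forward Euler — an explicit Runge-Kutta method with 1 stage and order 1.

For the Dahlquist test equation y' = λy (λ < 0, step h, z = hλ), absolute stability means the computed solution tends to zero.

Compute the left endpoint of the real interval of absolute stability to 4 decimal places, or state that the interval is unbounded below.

z* = -2.0000.

With y'=λy (z=hλ):
  order 1, 1-stage ⇒ R(z)=1+z
  (e.g. R(-1.16)=-0.16000, |R|=0.16000)

Solve |R(x)|<1 on ℝ⁻.
x=-1.16: |R|=0.1600
|R(-1.23)|=0.2300 |R(-1.2)|=0.2000 |R(-0.71)|=0.2900
Bisect:
  x_lo=-2.8042 |R|=1.8042  x_hi=-0.3230 |R|=0.6770
  mid=-1.56356 |R|=0.56356 →hi
  mid=-2.18386 |R|=1.18386 →lo
  mid=-1.87371 |R|=0.87371 →hi
  mid=-2.02878 |R|=1.02878 →lo
  mid=-1.95125 |R|=0.95125 →hi
  mid=-1.99002 |R|=0.99002 →hi
  mid=-2.00940 |R|=1.00940 →lo
  ...
  [-2.00001,-1.99986] ⇒ x*=-2.0000
So |R|<1 on (-2.0000, 0).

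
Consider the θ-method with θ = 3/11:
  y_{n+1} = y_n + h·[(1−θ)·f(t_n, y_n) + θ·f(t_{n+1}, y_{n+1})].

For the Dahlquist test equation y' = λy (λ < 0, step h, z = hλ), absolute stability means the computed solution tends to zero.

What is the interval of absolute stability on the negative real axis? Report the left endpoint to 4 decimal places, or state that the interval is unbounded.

(-4.4000, 0).

With y'=λy (z=hλ):
  y_{n+1} = y_n + z·[8/11·y_n + 3/11·y_{n+1}] ⇒ (1 − 3/11z)y_{n+1} = (1 + 8/11z)y_n
  ⇒ R(z) = (1 + 8/11z)/(1 − 3/11z).

Solve |R(x)|<1 on ℝ⁻.
x=-0.82: |R|=0.3299
R=−1: 1+8/11x = −1+3/11x ⇒ -5/11x=2 ⇒ x=2/(-5/11)=-4.4000
Confirm numerically:
  x=-3.284: |R|=0.73240 <1
  x=-2.698: |R|=0.55431 <1
  x=-1.867: |R|=0.23709 <1
  x=-1.792: |R|=0.20371 <1
  x=-4.981: |R|=1.11198 >1
  x=-4.711: |R|=1.06187 >1
  x=-4.687: |R|=1.05726 >1
So |R|<1 on (-4.4000, 0).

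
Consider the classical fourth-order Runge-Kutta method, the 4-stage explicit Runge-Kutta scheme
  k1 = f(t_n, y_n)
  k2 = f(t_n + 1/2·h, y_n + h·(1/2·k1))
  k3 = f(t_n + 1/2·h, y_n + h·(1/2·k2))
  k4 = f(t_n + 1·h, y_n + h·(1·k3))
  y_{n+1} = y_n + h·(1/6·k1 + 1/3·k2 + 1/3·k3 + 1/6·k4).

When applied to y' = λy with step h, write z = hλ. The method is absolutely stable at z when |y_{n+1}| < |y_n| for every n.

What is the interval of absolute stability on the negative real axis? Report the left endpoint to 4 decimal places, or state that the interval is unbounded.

Set f=λy, z=hλ:
  order 4, 4-stage ⇒ R(z)=1+z+z^2/2+z^3/6+z^4/24
  (e.g. R(-1.2)=0.31840, |R|=0.31840)

Solve |R(x)|<1 on ℝ⁻.
x=-1.2: |R|=0.3184
|R(-2.97)|=1.3161 |R(-1.58)|=0.2705 |R(-1.03)|=0.3652
Bisect:
  x_lo=-3.4557 |R|=2.5793  x_hi=-0.0975 |R|=0.9071
  mid=-1.77660 |R|=0.28207 →hi
  mid=-2.61614 |R|=0.77352 →hi
  mid=-3.03591 |R|=1.44845 →lo
  mid=-2.82603 |R|=1.06317 →lo
  mid=-2.72109 |R|=0.90743 →hi
  mid=-2.77356 |R|=0.98245 →hi
  mid=-2.79979 |R|=1.02208 →lo
  mid=-2.78667 |R|=1.00208 →lo
  mid=-2.78012 |R|=0.99222 →hi
  ...
  [-2.78544,-2.78524] ⇒ x*=-2.7853
Interval (-2.7853, 0).

z∈(-2.7853,0).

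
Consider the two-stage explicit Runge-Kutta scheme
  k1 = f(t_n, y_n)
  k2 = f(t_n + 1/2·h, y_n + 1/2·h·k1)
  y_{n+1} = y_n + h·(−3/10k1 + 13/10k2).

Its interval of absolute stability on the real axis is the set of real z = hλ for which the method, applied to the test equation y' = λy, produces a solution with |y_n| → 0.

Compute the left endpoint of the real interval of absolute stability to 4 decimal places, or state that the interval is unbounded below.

z* = -1.5385.

On y'=λy, z=hλ:
  k1=λy_n ⇒ h·k1=z·y_n;  k2=λ(1+1/2z)y_n ⇒ h·k2=z(1+1/2z)y_n
  y_{n+1}/y_n = 1 − 3/10z + 13/10z(1+1/2z) = 1 + z + 13/20z²
  so R(z) = 1 + z + 13/20z².

Boundary: |R(x)|=1, x<0.
x=-0.52: |R|=0.6558
R=1: x+13/20x²=0 ⇒ x=−20/13=-1.5385; min R=1−1/(4·13/20)=0.6154>−1
Confirm numerically:
  x=-1.342: |R|=0.82863 <1
  x=-0.936: |R|=0.63346 <1
  x=-0.806: |R|=0.61626 <1
  x=-2.003: |R|=1.60481 >1
  x=-1.965: |R|=1.54480 >1
  x=-1.837: |R|=1.35647 >1
Stable set (-1.5385, 0).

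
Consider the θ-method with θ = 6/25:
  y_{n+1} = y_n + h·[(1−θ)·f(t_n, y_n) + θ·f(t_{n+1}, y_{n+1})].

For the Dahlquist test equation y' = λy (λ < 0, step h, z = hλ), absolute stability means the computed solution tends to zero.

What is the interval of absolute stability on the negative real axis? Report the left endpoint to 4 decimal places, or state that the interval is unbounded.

Set f=λy, z=hλ:
  y_{n+1} = y_n + z·[19/25·y_n + 6/25·y_{n+1}] ⇒ (1 − 6/25z)y_{n+1} = (1 + 19/25z)y_n
  so R(z) = (1 + 19/25z)/(1 − 6/25z).

Need |R(x)|<1, x<0.
x=-1.27: |R|=0.0267
R=−1: 1+19/25x = −1+6/25x ⇒ -13/25x=2 ⇒ x=2/(-13/25)=-3.8462
Confirm numerically:
  x=-3.760: |R|=0.97645 <1
  x=-3.731: |R|=0.96841 <1
  x=-2.359: |R|=0.50623 <1
  x=-4.346: |R|=1.12722 >1
  x=-4.124: |R|=1.07261 >1
Stable set (-3.8462, 0).

z∈(-3.8462,0).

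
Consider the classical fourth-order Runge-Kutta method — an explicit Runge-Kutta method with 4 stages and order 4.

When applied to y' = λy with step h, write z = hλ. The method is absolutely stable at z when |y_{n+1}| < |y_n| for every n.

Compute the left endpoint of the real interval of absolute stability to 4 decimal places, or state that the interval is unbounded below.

z* = -2.7853.

On y'=λy, z=hλ:
  order 4, 4-stage ⇒ R(z)=1+z+z^2/2+z^3/6+z^4/24
  (e.g. R(-1.03)=0.36523, |R|=0.36523)

Need |R(x)|<1, x<0.
x=-1.03: |R|=0.3652
|R(-2.67)|=0.8396 |R(-2.19)|=0.4159 |R(-2.04)|=0.3475
Bisect:
  x_lo=-3.6729 |R|=3.3968  x_hi=-0.1597 |R|=0.8524
  mid=-1.91631 |R|=0.30884 →hi
  mid=-2.79459 |R|=1.01411 →lo
  mid=-2.35545 |R|=0.52314 →hi
  mid=-2.57502 |R|=0.72657 →hi
  mid=-2.68480 |R|=0.85877 →hi
  mid=-2.73970 |R|=0.93340 →hi
  mid=-2.76714 |R|=0.97298 →hi
  mid=-2.78087 |R|=0.99335 →hi
  mid=-2.78773 |R|=1.00368 →lo
  ...
  [-2.78537,-2.78516] ⇒ x*=-2.7853
Stable set (-2.7853, 0).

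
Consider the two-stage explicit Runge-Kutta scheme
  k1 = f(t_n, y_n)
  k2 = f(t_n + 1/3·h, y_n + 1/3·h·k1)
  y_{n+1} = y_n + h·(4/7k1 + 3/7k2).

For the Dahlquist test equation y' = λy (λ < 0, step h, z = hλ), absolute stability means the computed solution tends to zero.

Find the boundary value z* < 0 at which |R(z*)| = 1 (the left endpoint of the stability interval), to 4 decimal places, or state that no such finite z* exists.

z* = -7.0000.

Test eqn y'=λy, z=hλ:
  k1=λy_n ⇒ h·k1=z·y_n;  k2=λ(1+1/3z)y_n ⇒ h·k2=z(1+1/3z)y_n
  y_{n+1}/y_n = 1 + 4/7z + 3/7z(1+1/3z) = 1 + z + 1/7z²
  Hence R(z) = 1 + z + 1/7z².

Need |R(x)|<1, x<0.
x=-0.81: |R|=0.2837
R=1: x+1/7x²=0 ⇒ x=−7=-7.0000; min R=1−1/(4·1/7)=-0.7500>−1
Confirm numerically:
  x=-6.409: |R|=0.45890 <1
  x=-6.341: |R|=0.40304 <1
  x=-5.738: |R|=0.03448 <1
  x=-5.008: |R|=0.42513 <1
  x=-7.426: |R|=1.45193 >1
  x=-7.050: |R|=1.05036 >1
So |R|<1 on (-7.0000, 0).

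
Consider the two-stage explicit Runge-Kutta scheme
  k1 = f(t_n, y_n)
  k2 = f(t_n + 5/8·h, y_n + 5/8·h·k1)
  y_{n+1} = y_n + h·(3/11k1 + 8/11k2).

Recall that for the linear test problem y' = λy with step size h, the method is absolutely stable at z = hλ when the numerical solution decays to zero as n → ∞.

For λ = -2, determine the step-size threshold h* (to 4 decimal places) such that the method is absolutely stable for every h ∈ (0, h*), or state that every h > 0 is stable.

(-2.2000,0); λ=-2 ⇒ h* = (11/5)/2 = 1.1000.

Test eqn y'=λy, z=hλ:
  k1=λy_n ⇒ h·k1=z·y_n;  k2=λ(1+5/8z)y_n ⇒ h·k2=z(1+5/8z)y_n
  y_{n+1}/y_n = 1 + 3/11z + 8/11z(1+5/8z) = 1 + z + 5/11z²
  ⇒ R(z) = 1 + z + 5/11z².

Need |R(x)|<1, x<0.
x=-1.7: |R|=0.6136
R=1: x+5/11x²=0 ⇒ x=−11/5=-2.2000; min R=1−1/(4·5/11)=0.4500>−1
Confirm numerically:
  x=-2.065: |R|=0.87328 <1
  x=-1.466: |R|=0.51089 <1
  x=-1.284: |R|=0.46539 <1
  x=-2.392: |R|=1.20876 >1
  x=-2.254: |R|=1.05533 >1
So |R|<1 on (-2.2000, 0).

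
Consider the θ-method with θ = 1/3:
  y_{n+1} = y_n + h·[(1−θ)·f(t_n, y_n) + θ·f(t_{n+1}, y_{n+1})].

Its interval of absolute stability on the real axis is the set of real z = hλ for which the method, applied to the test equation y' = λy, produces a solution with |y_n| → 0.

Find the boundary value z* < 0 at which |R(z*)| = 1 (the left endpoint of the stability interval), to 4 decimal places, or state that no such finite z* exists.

z* = -6.0000.

On y'=λy, z=hλ:
  y_{n+1} = y_n + z·[2/3·y_n + 1/3·y_{n+1}] ⇒ (1 − 1/3z)y_{n+1} = (1 + 2/3z)y_n
  R(z) = (1 + 2/3z)/(1 − 1/3z).

Need |R(x)|<1, x<0.
x=-1.58: |R|=0.0349
R=−1: 1+2/3x = −1+1/3x ⇒ -1/3x=2 ⇒ x=2/(-1/3)=-6.0000
Confirm numerically:
  x=-4.822: |R|=0.84940 <1
  x=-2.952: |R|=0.48790 <1
  x=-2.433: |R|=0.34346 <1
  x=-6.333: |R|=1.03568 >1
  x=-6.293: |R|=1.03153 >1
  x=-6.101: |R|=1.01110 >1
Interval (-6.0000, 0).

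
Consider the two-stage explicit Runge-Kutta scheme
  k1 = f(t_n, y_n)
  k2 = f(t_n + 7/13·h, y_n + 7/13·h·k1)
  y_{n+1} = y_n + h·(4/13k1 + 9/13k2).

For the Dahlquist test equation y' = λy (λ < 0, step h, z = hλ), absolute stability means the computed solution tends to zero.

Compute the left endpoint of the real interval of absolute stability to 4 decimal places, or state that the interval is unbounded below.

z* = -2.6825.

On y'=λy, z=hλ:
  k1=λy_n ⇒ h·k1=z·y_n;  k2=λ(1+7/13z)y_n ⇒ h·k2=z(1+7/13z)y_n
  y_{n+1}/y_n = 1 + 4/13z + 9/13z(1+7/13z) = 1 + z + 63/169z²
  R(z) = 1 + z + 63/169z².

Boundary: |R(x)|=1, x<0.
x=-0.81: |R|=0.4346
R=1: x+63/169x²=0 ⇒ x=−169/63=-2.6825; min R=1−1/(4·63/169)=0.3294>−1
Confirm numerically:
  x=-2.493: |R|=0.82385 <1
  x=-2.336: |R|=0.69823 <1
  x=-1.288: |R|=0.33042 <1
  x=-3.153: |R|=1.55297 >1
Interval (-2.6825, 0).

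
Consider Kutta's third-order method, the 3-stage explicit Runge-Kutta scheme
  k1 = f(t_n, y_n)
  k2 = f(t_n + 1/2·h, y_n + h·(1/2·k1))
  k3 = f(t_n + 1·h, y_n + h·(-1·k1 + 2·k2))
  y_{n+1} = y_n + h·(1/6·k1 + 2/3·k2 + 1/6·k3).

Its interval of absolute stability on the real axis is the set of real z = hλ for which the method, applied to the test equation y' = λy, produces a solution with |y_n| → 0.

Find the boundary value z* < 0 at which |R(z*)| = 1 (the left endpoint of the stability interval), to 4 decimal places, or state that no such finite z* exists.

On y'=λy, z=hλ:
  order 3, 3-stage ⇒ R(z)=1+z+z^2/2+z^3/6
  (e.g. R(-1.5)=0.06250, |R|=0.06250)

Need |R(x)|<1, x<0.
x=-1.5: |R|=0.0625
|R(-2.65)|=1.2404 |R(-2.21)|=0.5669 |R(-1.2)|=0.2320
Bisect:
  x_lo=-3.1357 |R|=2.3580  x_hi=-0.1117 |R|=0.8943
  mid=-1.62367 |R|=0.01893 →hi
  mid=-2.37967 |R|=0.79420 →hi
  mid=-2.75768 |R|=1.45054 →lo
  mid=-2.56867 |R|=1.09435 →lo
  mid=-2.47417 |R|=0.93770 →hi
  mid=-2.52142 |R|=1.01433 →lo
  mid=-2.49780 |R|=0.97559 →hi
  mid=-2.50961 |R|=0.99485 →hi
  mid=-2.51552 |R|=1.00456 →lo
  mid=-2.51256 |R|=0.99970 →hi
  ...
  [-2.51275,-2.51256] ⇒ x*=-2.5127
Stable set (-2.5127, 0).

left endpoint -2.5127.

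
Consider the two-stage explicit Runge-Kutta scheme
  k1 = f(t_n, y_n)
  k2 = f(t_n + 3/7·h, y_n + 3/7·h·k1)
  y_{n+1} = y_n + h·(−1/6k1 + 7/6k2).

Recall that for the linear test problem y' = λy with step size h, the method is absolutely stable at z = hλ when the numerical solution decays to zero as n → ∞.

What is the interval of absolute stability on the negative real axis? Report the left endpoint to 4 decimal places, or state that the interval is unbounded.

On y'=λy, z=hλ:
  k1=λy_n ⇒ h·k1=z·y_n;  k2=λ(1+3/7z)y_n ⇒ h·k2=z(1+3/7z)y_n
  y_{n+1}/y_n = 1 − 1/6z + 7/6z(1+3/7z) = 1 + z + 1/2z²
  R(z) = 1 + z + 1/2z².

Boundary: |R(x)|=1, x<0.
x=-1.02: |R|=0.5002
R=1: x+1/2x²=0 ⇒ x=−2=-2.0000; min R=1−1/(4·1/2)=0.5000>−1
Confirm numerically:
  x=-1.932: |R|=0.93431 <1
  x=-1.798: |R|=0.81840 <1
  x=-1.148: |R|=0.51095 <1
  x=-2.378: |R|=1.44944 >1
  x=-2.101: |R|=1.10610 >1
So |R|<1 on (-2.0000, 0).

z∈(-2.0000,0).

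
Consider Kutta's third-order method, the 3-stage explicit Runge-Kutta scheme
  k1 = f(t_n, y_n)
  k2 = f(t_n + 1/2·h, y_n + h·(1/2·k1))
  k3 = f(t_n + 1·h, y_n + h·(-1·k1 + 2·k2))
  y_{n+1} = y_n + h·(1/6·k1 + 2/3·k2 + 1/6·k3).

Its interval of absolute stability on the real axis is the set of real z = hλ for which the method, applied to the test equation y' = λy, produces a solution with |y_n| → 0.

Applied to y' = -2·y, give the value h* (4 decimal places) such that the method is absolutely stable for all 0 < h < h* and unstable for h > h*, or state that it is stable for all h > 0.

Test eqn y'=λy, z=hλ:
  order 3, 3-stage ⇒ R(z)=1+z+z^2/2+z^3/6
  (e.g. R(-1.02)=0.32333, |R|=0.32333)

Boundary: |R(x)|=1, x<0.
x=-1.02: |R|=0.3233
|R(-2.09)|=0.4275 |R(-1.08)|=0.2932 |R(-0.93)|=0.3684
Bisect:
  x_lo=-3.3515 |R|=3.0096  x_hi=-0.1949 |R|=0.8229
  mid=-1.77320 |R|=0.13031 →hi
  mid=-2.56235 |R|=1.08344 →lo
  mid=-2.16777 |R|=0.51597 →hi
  mid=-2.36506 |R|=0.77314 →hi
  mid=-2.46371 |R|=0.92117 →hi
  mid=-2.51303 |R|=1.00047 →lo
  mid=-2.48837 |R|=0.96037 →hi
  mid=-2.50070 |R|=0.98030 →hi
  ...
  [-2.51284,-2.51264] ⇒ x*=-2.5127
So |R|<1 on (-2.5127, 0).

(-2.5127,0); λ=-2 ⇒ h* = 1.2564.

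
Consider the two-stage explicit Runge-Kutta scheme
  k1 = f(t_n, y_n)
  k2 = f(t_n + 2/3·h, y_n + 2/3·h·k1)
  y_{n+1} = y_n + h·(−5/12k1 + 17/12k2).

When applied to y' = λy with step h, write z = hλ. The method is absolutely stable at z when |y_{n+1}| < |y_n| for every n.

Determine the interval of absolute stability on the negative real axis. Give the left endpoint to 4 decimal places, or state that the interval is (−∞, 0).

(-1.0588, 0).

With y'=λy (z=hλ):
  k1=λy_n ⇒ h·k1=z·y_n;  k2=λ(1+2/3z)y_n ⇒ h·k2=z(1+2/3z)y_n
  y_{n+1}/y_n = 1 − 5/12z + 17/12z(1+2/3z) = 1 + z + 17/18z²
  so R(z) = 1 + z + 17/18z².

Boundary: |R(x)|=1, x<0.
x=-0.44: |R|=0.7428
R=1: x+17/18x²=0 ⇒ x=−18/17=-1.0588; min R=1−1/(4·17/18)=0.7353>−1
Confirm numerically:
  x=-0.895: |R|=0.86152 <1
  x=-0.800: |R|=0.80444 <1
  x=-0.745: |R|=0.77919 <1
  x=-1.564: |R|=1.74620 >1
  x=-1.218: |R|=1.18311 >1
  x=-1.144: |R|=1.09203 >1
So |R|<1 on (-1.0588, 0).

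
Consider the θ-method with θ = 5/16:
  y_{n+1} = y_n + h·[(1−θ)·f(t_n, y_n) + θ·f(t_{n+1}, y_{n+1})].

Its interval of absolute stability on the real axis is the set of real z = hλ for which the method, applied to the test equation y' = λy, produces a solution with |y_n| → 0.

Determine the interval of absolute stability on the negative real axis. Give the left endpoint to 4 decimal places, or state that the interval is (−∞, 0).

On y'=λy, z=hλ:
  y_{n+1} = y_n + z·[11/16·y_n + 5/16·y_{n+1}] ⇒ (1 − 5/16z)y_{n+1} = (1 + 11/16z)y_n
  R(z) = (1 + 11/16z)/(1 − 5/16z).

Solve |R(x)|<1 on ℝ⁻.
x=-0.78: |R|=0.3729
R=−1: 1+11/16x = −1+5/16x ⇒ -3/8x=2 ⇒ x=2/(-3/8)=-5.3333
Confirm numerically:
  x=-4.639: |R|=0.89371 <1
  x=-4.105: |R|=0.79822 <1
  x=-2.951: |R|=0.53523 <1
  x=-5.917: |R|=1.07682 >1
  x=-5.645: |R|=1.04228 >1
  x=-5.546: |R|=1.02918 >1
Interval (-5.3333, 0).

z∈(-5.3333,0).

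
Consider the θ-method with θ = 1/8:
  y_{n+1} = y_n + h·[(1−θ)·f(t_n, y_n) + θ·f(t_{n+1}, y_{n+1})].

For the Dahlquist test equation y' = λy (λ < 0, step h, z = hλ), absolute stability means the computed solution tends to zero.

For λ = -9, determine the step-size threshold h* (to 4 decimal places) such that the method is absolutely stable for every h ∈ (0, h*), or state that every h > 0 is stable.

Set f=λy, z=hλ:
  y_{n+1} = y_n + z·[7/8·y_n + 1/8·y_{n+1}] ⇒ (1 − 1/8z)y_{n+1} = (1 + 7/8z)y_n
  so R(z) = (1 + 7/8z)/(1 − 1/8z).

Solve |R(x)|<1 on ℝ⁻.
x=-0.92: |R|=0.1749
R=−1: 1+7/8x = −1+1/8x ⇒ -3/4x=2 ⇒ x=2/(-3/4)=-2.6667
Confirm numerically:
  x=-2.140: |R|=0.68836 <1
  x=-2.052: |R|=0.63311 <1
  x=-1.279: |R|=0.10271 <1
  x=-3.143: |R|=1.25648 >1
  x=-2.850: |R|=1.10138 >1
  x=-2.784: |R|=1.06528 >1
So |R|<1 on (-2.6667, 0).

(-2.6667,0); λ=-9 ⇒ h* = (8/3)/9 = 0.2963.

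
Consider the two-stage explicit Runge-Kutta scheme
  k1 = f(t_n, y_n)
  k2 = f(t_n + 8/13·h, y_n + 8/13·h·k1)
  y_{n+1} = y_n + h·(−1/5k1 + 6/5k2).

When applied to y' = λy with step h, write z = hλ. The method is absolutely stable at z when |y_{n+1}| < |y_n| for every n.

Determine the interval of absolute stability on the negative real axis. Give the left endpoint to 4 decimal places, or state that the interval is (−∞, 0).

Test eqn y'=λy, z=hλ:
  k1=λy_n ⇒ h·k1=z·y_n;  k2=λ(1+8/13z)y_n ⇒ h·k2=z(1+8/13z)y_n
  y_{n+1}/y_n = 1 − 1/5z + 6/5z(1+8/13z) = 1 + z + 48/65z²
  R(z) = 1 + z + 48/65z².

Need |R(x)|<1, x<0.
x=-1.61: |R|=1.3042
R=1: x+48/65x²=0 ⇒ x=−65/48=-1.3542; min R=1−1/(4·48/65)=0.6615>−1
Confirm numerically:
  x=-1.320: |R|=0.96670 <1
  x=-1.286: |R|=0.93526 <1
  x=-1.075: |R|=0.77838 <1
  x=-0.891: |R|=0.69525 <1
  x=-1.889: |R|=1.74607 >1
  x=-1.603: |R|=1.29456 >1
  x=-1.554: |R|=1.22932 >1
So |R|<1 on (-1.3542, 0).

(-1.3542, 0).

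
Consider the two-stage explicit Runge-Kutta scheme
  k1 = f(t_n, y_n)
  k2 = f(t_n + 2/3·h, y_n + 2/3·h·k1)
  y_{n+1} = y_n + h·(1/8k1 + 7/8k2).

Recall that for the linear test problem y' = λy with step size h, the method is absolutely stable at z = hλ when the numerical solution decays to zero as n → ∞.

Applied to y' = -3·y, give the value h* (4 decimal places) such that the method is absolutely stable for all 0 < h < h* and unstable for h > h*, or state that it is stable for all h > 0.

(-1.7143,0); λ=-3 ⇒ h* = (12/7)/3 = 0.5714.

Test eqn y'=λy, z=hλ:
  k1=λy_n ⇒ h·k1=z·y_n;  k2=λ(1+2/3z)y_n ⇒ h·k2=z(1+2/3z)y_n
  y_{n+1}/y_n = 1 + 1/8z + 7/8z(1+2/3z) = 1 + z + 7/12z²
  Hence R(z) = 1 + z + 7/12z².

Boundary: |R(x)|=1, x<0.
x=-1: |R|=0.5833
R=1: x+7/12x²=0 ⇒ x=−12/7=-1.7143; min R=1−1/(4·7/12)=0.5714>−1
Confirm numerically:
  x=-1.080: |R|=0.60040 <1
  x=-1.078: |R|=0.59988 <1
  x=-1.033: |R|=0.58947 <1
  x=-0.884: |R|=0.57185 <1
  x=-1.983: |R|=1.31084 >1
  x=-1.926: |R|=1.23786 >1
Stable set (-1.7143, 0).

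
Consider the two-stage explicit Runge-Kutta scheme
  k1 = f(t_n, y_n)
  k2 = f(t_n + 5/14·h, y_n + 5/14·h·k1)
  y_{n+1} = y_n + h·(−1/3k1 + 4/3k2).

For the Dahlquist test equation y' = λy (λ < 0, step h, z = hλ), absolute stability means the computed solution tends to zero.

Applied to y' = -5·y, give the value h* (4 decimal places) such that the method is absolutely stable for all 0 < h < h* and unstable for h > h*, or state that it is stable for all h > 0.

Test eqn y'=λy, z=hλ:
  k1=λy_n ⇒ h·k1=z·y_n;  k2=λ(1+5/14z)y_n ⇒ h·k2=z(1+5/14z)y_n
  y_{n+1}/y_n = 1 − 1/3z + 4/3z(1+5/14z) = 1 + z + 10/21z²
  Hence R(z) = 1 + z + 10/21z².

Find x<0 with |R(x)|<1.
x=-1.2: |R|=0.4857
R=1: x+10/21x²=0 ⇒ x=−21/10=-2.1000; min R=1−1/(4·10/21)=0.4750>−1
Confirm numerically:
  x=-2.072: |R|=0.97237 <1
  x=-1.537: |R|=0.58794 <1
  x=-1.412: |R|=0.53740 <1
  x=-2.584: |R|=1.59555 >1
  x=-2.310: |R|=1.23100 >1
Stable set (-2.1000, 0).

(-2.1000,0); λ=-5 ⇒ h* = (21/10)/5 = 0.4200.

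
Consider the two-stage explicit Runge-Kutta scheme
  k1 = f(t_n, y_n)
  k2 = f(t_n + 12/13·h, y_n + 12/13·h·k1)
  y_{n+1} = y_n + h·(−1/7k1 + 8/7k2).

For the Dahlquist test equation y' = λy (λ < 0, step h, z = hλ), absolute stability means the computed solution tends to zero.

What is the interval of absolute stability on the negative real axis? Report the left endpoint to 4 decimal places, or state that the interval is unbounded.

z∈(-0.9479,0).

With y'=λy (z=hλ):
  k1=λy_n ⇒ h·k1=z·y_n;  k2=λ(1+12/13z)y_n ⇒ h·k2=z(1+12/13z)y_n
  y_{n+1}/y_n = 1 − 1/7z + 8/7z(1+12/13z) = 1 + z + 96/91z²
  Hence R(z) = 1 + z + 96/91z².

Solve |R(x)|<1 on ℝ⁻.
x=-0.33: |R|=0.7849
R=1: x+96/91x²=0 ⇒ x=−91/96=-0.9479; min R=1−1/(4·96/91)=0.7630>−1
Confirm numerically:
  x=-0.679: |R|=0.80737 <1
  x=-0.649: |R|=0.79534 <1
  x=-0.647: |R|=0.79461 <1
  x=-1.468: |R|=1.80543 >1
  x=-1.218: |R|=1.34704 >1
  x=-1.118: |R|=1.20060 >1
So |R|<1 on (-0.9479, 0).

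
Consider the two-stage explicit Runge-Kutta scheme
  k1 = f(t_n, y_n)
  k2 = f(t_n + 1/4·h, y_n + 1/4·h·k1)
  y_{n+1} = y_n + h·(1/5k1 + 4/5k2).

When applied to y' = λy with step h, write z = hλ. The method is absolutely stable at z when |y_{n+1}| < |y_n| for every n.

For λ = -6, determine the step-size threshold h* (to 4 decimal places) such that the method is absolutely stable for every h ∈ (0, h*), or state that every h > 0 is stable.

(-5.0000,0); λ=-6 ⇒ h* = (5)/6 = 0.8333.

With y'=λy (z=hλ):
  k1=λy_n ⇒ h·k1=z·y_n;  k2=λ(1+1/4z)y_n ⇒ h·k2=z(1+1/4z)y_n
  y_{n+1}/y_n = 1 + 1/5z + 4/5z(1+1/4z) = 1 + z + 1/5z²
  ⇒ R(z) = 1 + z + 1/5z².

Solve |R(x)|<1 on ℝ⁻.
x=-1.28: |R|=0.0477
R=1: x+1/5x²=0 ⇒ x=−5=-5.0000; min R=1−1/(4·1/5)=-0.2500>−1
Confirm numerically:
  x=-4.890: |R|=0.89242 <1
  x=-4.190: |R|=0.32122 <1
  x=-3.731: |R|=0.05307 <1
  x=-3.681: |R|=0.02895 <1
  x=-5.536: |R|=1.59346 >1
  x=-5.373: |R|=1.40083 >1
So |R|<1 on (-5.0000, 0).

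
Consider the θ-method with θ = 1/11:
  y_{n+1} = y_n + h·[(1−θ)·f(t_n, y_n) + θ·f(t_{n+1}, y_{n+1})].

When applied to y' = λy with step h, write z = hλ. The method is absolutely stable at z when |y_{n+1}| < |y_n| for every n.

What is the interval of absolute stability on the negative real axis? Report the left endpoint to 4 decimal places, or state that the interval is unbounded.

On y'=λy, z=hλ:
  y_{n+1} = y_n + z·[10/11·y_n + 1/11·y_{n+1}] ⇒ (1 − 1/11z)y_{n+1} = (1 + 10/11z)y_n
  R(z) = (1 + 10/11z)/(1 − 1/11z).

Boundary: |R(x)|=1, x<0.
x=-0.97: |R|=0.1086
R=−1: 1+10/11x = −1+1/11x ⇒ -9/11x=2 ⇒ x=2/(-9/11)=-2.4444
Confirm numerically:
  x=-2.142: |R|=0.79288 <1
  x=-2.091: |R|=0.75701 <1
  x=-1.961: |R|=0.66430 <1
  x=-2.842: |R|=1.25849 >1
  x=-2.497: |R|=1.03504 >1
So |R|<1 on (-2.4444, 0).

z∈(-2.4444,0).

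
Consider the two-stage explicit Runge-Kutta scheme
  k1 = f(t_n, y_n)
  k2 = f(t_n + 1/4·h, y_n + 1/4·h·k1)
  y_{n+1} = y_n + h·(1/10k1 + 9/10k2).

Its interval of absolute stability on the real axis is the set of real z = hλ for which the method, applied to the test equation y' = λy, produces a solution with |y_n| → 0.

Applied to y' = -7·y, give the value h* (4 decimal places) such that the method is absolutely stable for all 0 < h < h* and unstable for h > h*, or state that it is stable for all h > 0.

(-4.4444,0); λ=-7 ⇒ h* = (40/9)/7 = 0.6349.

On y'=λy, z=hλ:
  k1=λy_n ⇒ h·k1=z·y_n;  k2=λ(1+1/4z)y_n ⇒ h·k2=z(1+1/4z)y_n
  y_{n+1}/y_n = 1 + 1/10z + 9/10z(1+1/4z) = 1 + z + 9/40z²
  so R(z) = 1 + z + 9/40z².

Find x<0 with |R(x)|<1.
x=-1.63: |R|=0.0322
R=1: x+9/40x²=0 ⇒ x=−40/9=-4.4444; min R=1−1/(4·9/40)=-0.1111>−1
Confirm numerically:
  x=-4.397: |R|=0.95306 <1
  x=-3.385: |R|=0.19310 <1
  x=-3.137: |R|=0.07717 <1
  x=-2.428: |R|=0.10158 <1
  x=-4.718: |R|=1.29039 >1
  x=-4.644: |R|=1.20852 >1
So |R|<1 on (-4.4444, 0).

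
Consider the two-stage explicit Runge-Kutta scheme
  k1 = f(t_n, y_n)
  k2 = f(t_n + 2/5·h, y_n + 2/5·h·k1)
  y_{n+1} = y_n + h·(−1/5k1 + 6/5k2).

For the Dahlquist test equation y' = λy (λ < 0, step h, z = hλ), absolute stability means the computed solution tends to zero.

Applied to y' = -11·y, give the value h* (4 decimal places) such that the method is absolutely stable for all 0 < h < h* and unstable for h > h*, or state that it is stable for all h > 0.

With y'=λy (z=hλ):
  k1=λy_n ⇒ h·k1=z·y_n;  k2=λ(1+2/5z)y_n ⇒ h·k2=z(1+2/5z)y_n
  y_{n+1}/y_n = 1 − 1/5z + 6/5z(1+2/5z) = 1 + z + 12/25z²
  Hence R(z) = 1 + z + 12/25z².

Need |R(x)|<1, x<0.
x=-1.8: |R|=0.7552
R=1: x+12/25x²=0 ⇒ x=−25/12=-2.0833; min R=1−1/(4·12/25)=0.4792>−1
Confirm numerically:
  x=-2.042: |R|=0.95949 <1
  x=-2.003: |R|=0.92276 <1
  x=-1.873: |R|=0.81090 <1
  x=-1.802: |R|=0.75666 <1
  x=-2.245: |R|=1.17421 >1
  x=-2.159: |R|=1.07841 >1
Stable set (-2.0833, 0).

(-2.0833,0); λ=-11 ⇒ h* = (25/12)/11 = 0.1894.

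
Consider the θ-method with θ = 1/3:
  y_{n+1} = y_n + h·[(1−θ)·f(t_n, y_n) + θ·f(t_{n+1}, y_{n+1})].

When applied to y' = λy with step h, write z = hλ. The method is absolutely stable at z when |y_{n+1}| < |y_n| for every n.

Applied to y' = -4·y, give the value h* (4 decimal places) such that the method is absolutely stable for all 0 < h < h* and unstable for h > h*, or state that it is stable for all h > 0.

(-6.0000,0); λ=-4 ⇒ h* = (6)/4 = 1.5000.

Set f=λy, z=hλ:
  y_{n+1} = y_n + z·[2/3·y_n + 1/3·y_{n+1}] ⇒ (1 − 1/3z)y_{n+1} = (1 + 2/3z)y_n
  R(z) = (1 + 2/3z)/(1 − 1/3z).

Solve |R(x)|<1 on ℝ⁻.
x=-1.55: |R|=0.0220
R=−1: 1+2/3x = −1+1/3x ⇒ -1/3x=2 ⇒ x=2/(-1/3)=-6.0000
Confirm numerically:
  x=-5.709: |R|=0.96659 <1
  x=-4.270: |R|=0.76204 <1
  x=-3.530: |R|=0.62175 <1
  x=-6.534: |R|=1.05601 >1
  x=-6.201: |R|=1.02185 >1
  x=-6.044: |R|=1.00487 >1
So |R|<1 on (-6.0000, 0).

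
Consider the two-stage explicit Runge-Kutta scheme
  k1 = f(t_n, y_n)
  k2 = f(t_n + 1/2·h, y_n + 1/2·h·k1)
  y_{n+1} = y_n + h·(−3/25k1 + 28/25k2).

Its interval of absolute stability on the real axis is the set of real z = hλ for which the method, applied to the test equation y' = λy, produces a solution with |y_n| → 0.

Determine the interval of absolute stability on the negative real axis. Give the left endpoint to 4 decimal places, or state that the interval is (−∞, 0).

(-1.7857, 0).

Set f=λy, z=hλ:
  k1=λy_n ⇒ h·k1=z·y_n;  k2=λ(1+1/2z)y_n ⇒ h·k2=z(1+1/2z)y_n
  y_{n+1}/y_n = 1 − 3/25z + 28/25z(1+1/2z) = 1 + z + 14/25z²
  R(z) = 1 + z + 14/25z².

Solve |R(x)|<1 on ℝ⁻.
x=-1.45: |R|=0.7274
R=1: x+14/25x²=0 ⇒ x=−25/14=-1.7857; min R=1−1/(4·14/25)=0.5536>−1
Confirm numerically:
  x=-1.371: |R|=0.68160 <1
  x=-1.098: |R|=0.57714 <1
  x=-0.715: |R|=0.57129 <1
  x=-2.227: |R|=1.55034 >1
  x=-1.850: |R|=1.06660 >1
Stable set (-1.7857, 0).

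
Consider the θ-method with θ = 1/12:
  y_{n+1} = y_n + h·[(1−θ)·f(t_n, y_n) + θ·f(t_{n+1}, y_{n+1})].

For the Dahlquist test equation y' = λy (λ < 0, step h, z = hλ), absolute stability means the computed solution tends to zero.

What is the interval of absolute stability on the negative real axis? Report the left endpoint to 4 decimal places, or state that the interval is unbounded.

Test eqn y'=λy, z=hλ:
  y_{n+1} = y_n + z·[11/12·y_n + 1/12·y_{n+1}] ⇒ (1 − 1/12z)y_{n+1} = (1 + 11/12z)y_n
  R(z) = (1 + 11/12z)/(1 − 1/12z).

Need |R(x)|<1, x<0.
x=-0.74: |R|=0.3030
R=−1: 1+11/12x = −1+1/12x ⇒ -5/6x=2 ⇒ x=2/(-5/6)=-2.4000
Confirm numerically:
  x=-2.331: |R|=0.95185 <1
  x=-2.027: |R|=0.73408 <1
  x=-2.000: |R|=0.71429 <1
  x=-1.606: |R|=0.41643 <1
  x=-2.885: |R|=1.32583 >1
  x=-2.541: |R|=1.09697 >1
  x=-2.441: |R|=1.02839 >1
Interval (-2.4000, 0).

z∈(-2.4000,0).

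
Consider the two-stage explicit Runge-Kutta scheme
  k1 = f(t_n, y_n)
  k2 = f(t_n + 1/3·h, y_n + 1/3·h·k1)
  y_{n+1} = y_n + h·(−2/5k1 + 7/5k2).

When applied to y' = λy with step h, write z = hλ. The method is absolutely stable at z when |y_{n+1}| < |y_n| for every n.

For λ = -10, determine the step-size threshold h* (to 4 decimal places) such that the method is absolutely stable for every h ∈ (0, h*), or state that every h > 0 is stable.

Set f=λy, z=hλ:
  k1=λy_n ⇒ h·k1=z·y_n;  k2=λ(1+1/3z)y_n ⇒ h·k2=z(1+1/3z)y_n
  y_{n+1}/y_n = 1 − 2/5z + 7/5z(1+1/3z) = 1 + z + 7/15z²
  ⇒ R(z) = 1 + z + 7/15z².

Find x<0 with |R(x)|<1.
x=-0.45: |R|=0.6445
R=1: x+7/15x²=0 ⇒ x=−15/7=-2.1429; min R=1−1/(4·7/15)=0.4643>−1
Confirm numerically:
  x=-1.938: |R|=0.81473 <1
  x=-0.941: |R|=0.47222 <1
  x=-0.884: |R|=0.48068 <1
  x=-2.681: |R|=1.67329 >1
  x=-2.167: |R|=1.02441 >1
Interval (-2.1429, 0).

(-2.1429,0); λ=-10 ⇒ h* = (15/7)/10 = 0.2143.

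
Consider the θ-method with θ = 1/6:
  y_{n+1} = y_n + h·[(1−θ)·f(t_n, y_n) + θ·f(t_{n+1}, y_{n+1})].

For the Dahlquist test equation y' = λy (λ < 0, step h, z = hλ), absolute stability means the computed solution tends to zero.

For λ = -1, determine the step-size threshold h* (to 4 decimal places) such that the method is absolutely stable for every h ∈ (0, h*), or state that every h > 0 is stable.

Set f=λy, z=hλ:
  y_{n+1} = y_n + z·[5/6·y_n + 1/6·y_{n+1}] ⇒ (1 − 1/6z)y_{n+1} = (1 + 5/6z)y_n
  ⇒ R(z) = (1 + 5/6z)/(1 − 1/6z).

Need |R(x)|<1, x<0.
x=-0.38: |R|=0.6426
R=−1: 1+5/6x = −1+1/6x ⇒ -2/3x=2 ⇒ x=2/(-2/3)=-3.0000
Confirm numerically:
  x=-2.862: |R|=0.93771 <1
  x=-2.526: |R|=0.77762 <1
  x=-2.090: |R|=0.55006 <1
  x=-3.243: |R|=1.10516 >1
  x=-3.077: |R|=1.03393 >1
  x=-3.047: |R|=1.02078 >1
So |R|<1 on (-3.0000, 0).

(-3.0000,0); λ=-1 ⇒ h* = (3)/1 = 3.0000.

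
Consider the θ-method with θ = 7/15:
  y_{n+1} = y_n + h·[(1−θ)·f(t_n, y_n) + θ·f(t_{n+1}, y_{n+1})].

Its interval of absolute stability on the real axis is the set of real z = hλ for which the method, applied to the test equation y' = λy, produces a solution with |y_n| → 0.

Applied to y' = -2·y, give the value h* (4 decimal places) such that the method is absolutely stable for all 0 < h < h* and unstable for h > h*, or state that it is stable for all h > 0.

(-30.0000,0); λ=-2 ⇒ h* = (30)/2 = 15.0000.

With y'=λy (z=hλ):
  y_{n+1} = y_n + z·[8/15·y_n + 7/15·y_{n+1}] ⇒ (1 − 7/15z)y_{n+1} = (1 + 8/15z)y_n
  ⇒ R(z) = (1 + 8/15z)/(1 − 7/15z).

Boundary: |R(x)|=1, x<0.
x=-1.15: |R|=0.2516
R=−1: 1+8/15x = −1+7/15x ⇒ -1/15x=2 ⇒ x=2/(-1/15)=-30.0000
Confirm numerically:
  x=-29.279: |R|=0.99672 <1
  x=-16.291: |R|=0.89376 <1
  x=-14.675: |R|=0.86982 <1
  x=-30.567: |R|=1.00248 >1
  x=-30.559: |R|=1.00244 >1
  x=-30.416: |R|=1.00183 >1
So |R|<1 on (-30.0000, 0).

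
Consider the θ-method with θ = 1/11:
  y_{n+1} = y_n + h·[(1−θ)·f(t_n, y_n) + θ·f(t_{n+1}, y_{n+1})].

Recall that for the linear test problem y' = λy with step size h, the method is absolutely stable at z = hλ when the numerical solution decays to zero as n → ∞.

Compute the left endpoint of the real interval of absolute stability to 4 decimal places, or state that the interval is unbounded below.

With y'=λy (z=hλ):
  y_{n+1} = y_n + z·[10/11·y_n + 1/11·y_{n+1}] ⇒ (1 − 1/11z)y_{n+1} = (1 + 10/11z)y_n
  ⇒ R(z) = (1 + 10/11z)/(1 − 1/11z).

Solve |R(x)|<1 on ℝ⁻.
x=-1.15: |R|=0.0412
R=−1: 1+10/11x = −1+1/11x ⇒ -9/11x=2 ⇒ x=2/(-9/11)=-2.4444
Confirm numerically:
  x=-2.012: |R|=0.70089 <1
  x=-1.828: |R|=0.56751 <1
  x=-1.576: |R|=0.37850 <1
  x=-1.298: |R|=0.16100 <1
  x=-2.719: |R|=1.18012 >1
  x=-2.514: |R|=1.04632 >1
Interval (-2.4444, 0).

left endpoint -2.4444.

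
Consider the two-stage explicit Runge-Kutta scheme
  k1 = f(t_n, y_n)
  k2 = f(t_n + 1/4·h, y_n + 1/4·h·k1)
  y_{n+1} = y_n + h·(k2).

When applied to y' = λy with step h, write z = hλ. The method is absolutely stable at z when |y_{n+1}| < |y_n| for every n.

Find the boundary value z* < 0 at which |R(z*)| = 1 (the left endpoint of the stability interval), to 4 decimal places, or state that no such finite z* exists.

left endpoint -4.0000.

Set f=λy, z=hλ:
  k1=λy_n ⇒ h·k1=z·y_n;  k2=λ(1+1/4z)y_n ⇒ h·k2=z(1+1/4z)y_n
  y_{n+1}/y_n = 1 + z(1+1/4z) = 1 + z + 1/4z²
  so R(z) = 1 + z + 1/4z².

Need |R(x)|<1, x<0.
x=-0.75: |R|=0.3906
R=1: x+1/4x²=0 ⇒ x=−4=-4.0000; min R=1−1/(4·1/4)=0.0000>−1
Confirm numerically:
  x=-3.487: |R|=0.55279 <1
  x=-3.062: |R|=0.28196 <1
  x=-3.056: |R|=0.27878 <1
  x=-2.870: |R|=0.18923 <1
  x=-4.039: |R|=1.03938 >1
  x=-4.033: |R|=1.03327 >1
Stable set (-4.0000, 0).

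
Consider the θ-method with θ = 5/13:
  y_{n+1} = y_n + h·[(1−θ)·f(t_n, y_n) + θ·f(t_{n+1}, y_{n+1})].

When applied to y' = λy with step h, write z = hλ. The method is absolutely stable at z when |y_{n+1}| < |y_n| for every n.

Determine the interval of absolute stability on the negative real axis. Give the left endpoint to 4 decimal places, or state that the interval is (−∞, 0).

(-8.6667, 0).

Test eqn y'=λy, z=hλ:
  y_{n+1} = y_n + z·[8/13·y_n + 5/13·y_{n+1}] ⇒ (1 − 5/13z)y_{n+1} = (1 + 8/13z)y_n
  so R(z) = (1 + 8/13z)/(1 − 5/13z).

Solve |R(x)|<1 on ℝ⁻.
x=-1: |R|=0.2778
R=−1: 1+8/13x = −1+5/13x ⇒ -3/13x=2 ⇒ x=2/(-3/13)=-8.6667
Confirm numerically:
  x=-7.641: |R|=0.93991 <1
  x=-6.843: |R|=0.88413 <1
  x=-4.966: |R|=0.70653 <1
  x=-4.048: |R|=0.58315 <1
  x=-9.192: |R|=1.02673 >1
  x=-8.988: |R|=1.01664 >1
Interval (-8.6667, 0).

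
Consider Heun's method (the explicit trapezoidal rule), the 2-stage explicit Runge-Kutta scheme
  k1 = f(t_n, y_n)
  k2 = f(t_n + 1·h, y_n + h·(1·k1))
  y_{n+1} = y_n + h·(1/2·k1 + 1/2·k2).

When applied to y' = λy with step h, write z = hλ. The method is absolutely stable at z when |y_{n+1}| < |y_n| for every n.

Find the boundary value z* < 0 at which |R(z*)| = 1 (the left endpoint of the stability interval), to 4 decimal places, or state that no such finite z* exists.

left endpoint -2.0000.

Set f=λy, z=hλ:
  order 2, 2-stage ⇒ R(z)=1+z+z^2/2
  (e.g. R(-1.35)=0.56125, |R|=0.56125)

Need |R(x)|<1, x<0.
x=-1.35: |R|=0.5613
|R(-1.46)|=0.6058 |R(-1.24)|=0.5288 |R(-0.7)|=0.5450
Bisect:
  x_lo=-2.3010 |R|=1.3463  x_hi=-0.3845 |R|=0.6894
  mid=-1.34272 |R|=0.55873 →hi
  mid=-1.82185 |R|=0.83772 →hi
  mid=-2.06141 |R|=1.06330 →lo
  mid=-1.94163 |R|=0.94333 →hi
  mid=-2.00152 |R|=1.00152 →lo
  mid=-1.97158 |R|=0.97198 →hi
  mid=-1.98655 |R|=0.98664 →hi
  mid=-1.99403 |R|=0.99405 →hi
  mid=-1.99778 |R|=0.99778 →hi
  mid=-1.99965 |R|=0.99965 →hi
  ...
  [-2.00000,-1.99988] ⇒ x*=-2.0000
Stable set (-2.0000, 0).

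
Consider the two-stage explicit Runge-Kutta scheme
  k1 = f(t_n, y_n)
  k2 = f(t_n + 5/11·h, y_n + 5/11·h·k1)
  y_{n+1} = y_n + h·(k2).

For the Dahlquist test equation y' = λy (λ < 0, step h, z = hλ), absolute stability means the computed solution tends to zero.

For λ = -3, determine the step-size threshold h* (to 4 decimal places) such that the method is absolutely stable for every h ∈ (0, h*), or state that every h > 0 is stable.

(-2.2000,0); λ=-3 ⇒ h* = (11/5)/3 = 0.7333.

On y'=λy, z=hλ:
  k1=λy_n ⇒ h·k1=z·y_n;  k2=λ(1+5/11z)y_n ⇒ h·k2=z(1+5/11z)y_n
  y_{n+1}/y_n = 1 + z(1+5/11z) = 1 + z + 5/11z²
  so R(z) = 1 + z + 5/11z².

Find x<0 with |R(x)|<1.
x=-0.96: |R|=0.4589
R=1: x+5/11x²=0 ⇒ x=−11/5=-2.2000; min R=1−1/(4·5/11)=0.4500>−1
Confirm numerically:
  x=-2.002: |R|=0.81982 <1
  x=-1.537: |R|=0.53680 <1
  x=-1.439: |R|=0.50224 <1
  x=-2.481: |R|=1.31689 >1
  x=-2.335: |R|=1.14328 >1
Stable set (-2.2000, 0).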